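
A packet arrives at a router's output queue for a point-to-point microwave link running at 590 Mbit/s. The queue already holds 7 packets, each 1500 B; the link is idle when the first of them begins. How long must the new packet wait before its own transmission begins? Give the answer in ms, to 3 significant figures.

Each queued packet: L/R = 12000/590000000 = 0.020339 ms.
7 queued → 0.142373 ms.
Queuing delay = 0.142 ms.

0.142 ms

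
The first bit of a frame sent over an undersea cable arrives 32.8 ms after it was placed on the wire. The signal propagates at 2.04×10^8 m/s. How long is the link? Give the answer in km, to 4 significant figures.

6691 km

d = s × t_prop = 204000000 × 0.0328 = 6691 km.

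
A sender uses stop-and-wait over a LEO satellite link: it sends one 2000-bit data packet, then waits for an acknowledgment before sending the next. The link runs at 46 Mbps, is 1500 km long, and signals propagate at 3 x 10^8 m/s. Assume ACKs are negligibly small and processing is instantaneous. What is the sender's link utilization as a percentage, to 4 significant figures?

0.4329 %

t_tx = L/R = 2000/46000000 = 4.34783e-05 s.
t_prop = 1500000/300000000 = 0.005 s; RTT = 0.01 s.
Cycle = t_tx + RTT = 0.0100435 s.
Utilization = t_tx / cycle = 4.34783e-05/0.0100435 = 0.4329 %.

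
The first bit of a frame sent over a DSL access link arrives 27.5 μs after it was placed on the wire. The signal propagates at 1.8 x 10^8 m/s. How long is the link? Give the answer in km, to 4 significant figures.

d = s × t_prop = 180000000 × 2.75e-05 = 4.950 km.

4.950 km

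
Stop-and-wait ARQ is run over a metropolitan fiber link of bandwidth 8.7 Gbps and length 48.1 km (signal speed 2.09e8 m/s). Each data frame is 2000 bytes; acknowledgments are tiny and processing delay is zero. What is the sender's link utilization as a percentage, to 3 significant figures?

0.398 %

t_tx = L/R = 16000/8700000000 = 1.83908e-06 s.
t_prop = 48100/209000000 = 0.000230144 s; RTT = 0.000460287 s.
Cycle = t_tx + RTT = 0.000462126 s.
Utilization = t_tx / cycle = 1.83908e-06/0.000462126 = 0.398 %.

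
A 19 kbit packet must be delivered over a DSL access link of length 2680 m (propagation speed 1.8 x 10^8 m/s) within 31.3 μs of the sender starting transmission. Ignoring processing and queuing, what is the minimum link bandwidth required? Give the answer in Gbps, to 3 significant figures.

1.16 Gbps

Propagation delay = 2680 / 180000000 = 14.8889 μs.
Transmission budget = 31.3 − 14.8889 = 16.4111 μs.
R ≥ L / t_tx = 19000 bits / 1.64111e-05 s = 1.16 Gbps.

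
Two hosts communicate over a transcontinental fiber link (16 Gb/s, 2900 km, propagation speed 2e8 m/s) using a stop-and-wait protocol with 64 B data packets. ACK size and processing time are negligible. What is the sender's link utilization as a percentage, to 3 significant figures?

t_tx = L/R = 512/16000000000 = 3.2e-08 s.
t_prop = 2900000/200000000 = 0.0145 s; RTT = 0.029 s.
Cycle = t_tx + RTT = 0.029 s.
Utilization = t_tx / cycle = 3.2e-08/0.029 = 0.000110 %.

0.000110 %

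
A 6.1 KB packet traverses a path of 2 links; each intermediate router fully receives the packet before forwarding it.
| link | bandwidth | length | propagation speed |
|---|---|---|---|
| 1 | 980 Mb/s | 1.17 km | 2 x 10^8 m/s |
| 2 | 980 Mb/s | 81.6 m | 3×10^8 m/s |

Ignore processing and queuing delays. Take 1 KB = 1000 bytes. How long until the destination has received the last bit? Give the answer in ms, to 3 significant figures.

0.106 ms

L = 48800 bits.
Transmission delay per hop = L/R = 48800/980000000 = 0.0497959 ms; 2 hops → 0.0995918 ms.
Propagation delays (d/s per hop): 0.00585, 0.000272 ms; sum = 0.006122 ms.
End-to-end = 0.106 ms.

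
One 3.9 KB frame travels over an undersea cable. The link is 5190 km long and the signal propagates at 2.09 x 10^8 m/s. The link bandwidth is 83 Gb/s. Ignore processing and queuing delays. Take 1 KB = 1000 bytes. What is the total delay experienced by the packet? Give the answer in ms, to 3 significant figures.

L = 31200 bits.
Transmission delay = L/R = 31200 / 83000000000 = 0.000375904 ms.
Propagation delay = d/s = 5190000 m / 209000000 m/s = 24.8325 ms.
Total = 24.8 ms.

24.8 ms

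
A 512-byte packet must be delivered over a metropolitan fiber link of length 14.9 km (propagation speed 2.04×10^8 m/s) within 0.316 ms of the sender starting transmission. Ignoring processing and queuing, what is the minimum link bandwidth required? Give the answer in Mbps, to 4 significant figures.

16.86 Mbps

L = 4096 bits.
Propagation delay = 14900 / 204000000 = 0.0730392 ms.
Transmission budget = 0.316 − 0.0730392 = 0.242961 ms.
R ≥ L / t_tx = 4096 bits / 0.000242961 s = 16.86 Mbps.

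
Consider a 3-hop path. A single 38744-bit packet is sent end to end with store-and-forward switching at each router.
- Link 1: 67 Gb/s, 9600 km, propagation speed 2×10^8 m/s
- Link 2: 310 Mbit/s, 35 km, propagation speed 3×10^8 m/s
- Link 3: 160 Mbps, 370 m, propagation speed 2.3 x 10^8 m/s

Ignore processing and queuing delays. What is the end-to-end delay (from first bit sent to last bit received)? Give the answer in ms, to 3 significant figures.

Transmission delays (L/R per hop): 0.000578269, 0.124981, 0.24215 ms; sum = 0.367709 ms.
Propagation delays (d/s per hop): 48, 0.116667, 0.0016087 ms; sum = 48.1183 ms.
End-to-end = 48.5 ms.

48.5 ms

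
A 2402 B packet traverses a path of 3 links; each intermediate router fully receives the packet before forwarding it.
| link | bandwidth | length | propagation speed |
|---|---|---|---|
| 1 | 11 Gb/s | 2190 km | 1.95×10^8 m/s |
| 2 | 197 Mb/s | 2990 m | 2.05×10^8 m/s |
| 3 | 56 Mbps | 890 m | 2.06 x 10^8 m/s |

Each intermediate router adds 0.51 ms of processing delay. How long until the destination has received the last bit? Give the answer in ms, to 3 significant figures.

12.7 ms

L = 2402 × 8 = 19216 bits.
Transmission delays (L/R per hop): 0.00174691, 0.0975431, 0.343143 ms; sum = 0.442433 ms.
Propagation delays (d/s per hop): 11.2308, 0.0145854, 0.00432039 ms; sum = 11.2497 ms.
Processing at 2 router(s): 2 × 0.51 ms = 1.02 ms.
End-to-end = 12.7 ms.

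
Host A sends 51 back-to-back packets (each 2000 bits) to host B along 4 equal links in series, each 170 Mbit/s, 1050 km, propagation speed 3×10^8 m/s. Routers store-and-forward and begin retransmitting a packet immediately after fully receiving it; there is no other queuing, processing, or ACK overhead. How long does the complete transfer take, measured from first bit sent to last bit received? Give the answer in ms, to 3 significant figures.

14.6 ms

Per-hop transmission t_tx = L/R = 2000/170000000 = 0.0117647 ms.
Per-hop propagation t_prop = 1050000/300000000 = 3.5 ms.
Pipeline fill: first packet needs 4·t_tx to clear all hops; remaining 50 packets each add one t_tx.
Total = (4+51-1)·t_tx + 4·t_prop = 54·0.0117647 + 4·3.5 = 14.6 ms.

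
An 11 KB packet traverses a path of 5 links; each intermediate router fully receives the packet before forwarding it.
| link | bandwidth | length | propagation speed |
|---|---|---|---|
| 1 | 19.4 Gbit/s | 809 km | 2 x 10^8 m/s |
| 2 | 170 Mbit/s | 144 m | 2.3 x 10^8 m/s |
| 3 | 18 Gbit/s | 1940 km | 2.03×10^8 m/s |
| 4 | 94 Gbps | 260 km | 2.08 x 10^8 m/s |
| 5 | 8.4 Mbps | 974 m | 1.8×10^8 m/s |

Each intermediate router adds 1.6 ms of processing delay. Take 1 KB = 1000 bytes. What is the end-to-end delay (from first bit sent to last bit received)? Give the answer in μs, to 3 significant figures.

L = 88000 bits.
Transmission delays (L/R per hop): 4.53608, 517.647, 4.88889, 0.93617, 10476.2 μs; sum = 11004.2 μs.
Propagation delays (d/s per hop): 4045, 0.626087, 9556.65, 1250, 5.41111 μs; sum = 14857.7 μs.
Processing at 4 router(s): 4 × 1.6 ms = 6400 μs.
End-to-end = 32300 μs.

32300 μs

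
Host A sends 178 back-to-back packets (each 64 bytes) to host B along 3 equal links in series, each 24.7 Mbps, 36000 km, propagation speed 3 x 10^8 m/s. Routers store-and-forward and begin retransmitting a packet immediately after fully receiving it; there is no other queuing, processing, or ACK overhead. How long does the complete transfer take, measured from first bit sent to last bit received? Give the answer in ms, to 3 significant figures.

364 ms

Per-hop transmission t_tx = L/R = 512/24700000 = 0.0207287 ms.
Per-hop propagation t_prop = 36000000/300000000 = 120 ms.
Pipeline fill: first packet needs 3·t_tx to clear all hops; remaining 177 packets each add one t_tx.
Total = (3+178-1)·t_tx + 3·t_prop = 180·0.0207287 + 3·120 = 364 ms.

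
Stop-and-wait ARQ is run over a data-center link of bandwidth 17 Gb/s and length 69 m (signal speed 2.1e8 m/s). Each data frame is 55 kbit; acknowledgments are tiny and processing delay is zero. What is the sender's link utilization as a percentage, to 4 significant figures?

t_tx = L/R = 55000/17000000000 = 3.23529e-06 s.
t_prop = 69/210000000 = 3.28571e-07 s; RTT = 6.57143e-07 s.
Cycle = t_tx + RTT = 3.89244e-06 s.
Utilization = t_tx / cycle = 3.23529e-06/3.89244e-06 = 83.12 %.

83.12 %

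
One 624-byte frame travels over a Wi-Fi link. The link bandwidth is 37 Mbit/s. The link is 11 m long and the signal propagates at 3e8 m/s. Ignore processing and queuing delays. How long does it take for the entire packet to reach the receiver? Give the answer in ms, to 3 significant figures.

0.135 ms

L = 624 × 8 = 4992 bits.
Transmission delay = L/R = 4992 / 37000000 = 0.134919 ms.
Propagation delay = d/s = 11 m / 300000000 m/s = 3.66667e-05 ms.
Total = 0.135 ms.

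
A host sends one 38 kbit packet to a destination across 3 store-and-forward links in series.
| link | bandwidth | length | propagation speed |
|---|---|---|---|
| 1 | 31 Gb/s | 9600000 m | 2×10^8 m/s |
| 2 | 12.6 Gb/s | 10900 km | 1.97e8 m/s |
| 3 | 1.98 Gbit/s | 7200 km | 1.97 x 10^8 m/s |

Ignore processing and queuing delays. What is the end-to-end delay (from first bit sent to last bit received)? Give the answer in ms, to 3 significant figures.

L = 38000 bits.
Transmission delays (L/R per hop): 0.00122581, 0.00301587, 0.0191919 ms; sum = 0.0234336 ms.
Propagation delays (d/s per hop): 48, 55.3299, 36.5482 ms; sum = 139.878 ms.
End-to-end = 140 ms.

140 ms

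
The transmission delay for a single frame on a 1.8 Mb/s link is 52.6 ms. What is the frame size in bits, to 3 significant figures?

L = R × t_tx = 1800000 b/s × 0.0526 s = 94680 bits.

94700 bits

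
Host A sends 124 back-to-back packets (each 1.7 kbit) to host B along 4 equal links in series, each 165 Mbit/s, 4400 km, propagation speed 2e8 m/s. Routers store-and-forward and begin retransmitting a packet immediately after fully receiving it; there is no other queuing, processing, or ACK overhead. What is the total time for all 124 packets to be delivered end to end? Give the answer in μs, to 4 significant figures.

89310 μs

Per-hop transmission t_tx = L/R = 1700/165000000 = 10.303 μs.
Per-hop propagation t_prop = 4400000/200000000 = 22000 μs.
Pipeline fill: first packet needs 4·t_tx to clear all hops; remaining 123 packets each add one t_tx.
Total = (4+124-1)·t_tx + 4·t_prop = 127·10.303 + 4·22000 = 89310 μs.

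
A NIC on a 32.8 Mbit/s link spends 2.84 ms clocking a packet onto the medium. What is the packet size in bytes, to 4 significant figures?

11640 bytes

L = R × t_tx = 3.28e+07 b/s × 0.00284 s = 93152 bits.
In bytes: 93152 / 8 = 11640 bytes.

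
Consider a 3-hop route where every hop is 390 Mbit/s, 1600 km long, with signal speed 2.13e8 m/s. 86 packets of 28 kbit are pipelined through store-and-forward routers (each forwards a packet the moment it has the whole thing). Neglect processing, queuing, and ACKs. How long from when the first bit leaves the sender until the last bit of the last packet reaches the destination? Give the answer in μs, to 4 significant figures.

Per-hop transmission t_tx = L/R = 28000/390000000 = 71.7949 μs.
Per-hop propagation t_prop = 1600000/213000000 = 7511.74 μs.
Pipeline fill: first packet needs 3·t_tx to clear all hops; remaining 85 packets each add one t_tx.
Total = (3+86-1)·t_tx + 3·t_prop = 88·71.7949 + 3·7511.74 = 28850 μs.

28850 μs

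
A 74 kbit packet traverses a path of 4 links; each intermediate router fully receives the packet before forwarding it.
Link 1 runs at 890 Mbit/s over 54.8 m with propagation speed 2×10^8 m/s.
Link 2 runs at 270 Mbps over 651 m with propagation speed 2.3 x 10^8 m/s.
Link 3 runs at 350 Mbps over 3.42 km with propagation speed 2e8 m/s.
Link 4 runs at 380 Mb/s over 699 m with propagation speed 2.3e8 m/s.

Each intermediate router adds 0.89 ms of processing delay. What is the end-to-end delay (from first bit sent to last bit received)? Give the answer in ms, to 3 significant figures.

3.46 ms

L = 74000 bits.
Transmission delays (L/R per hop): 0.0831461, 0.274074, 0.211429, 0.194737 ms; sum = 0.763386 ms.
Propagation delays (d/s per hop): 0.000274, 0.00283043, 0.0171, 0.00303913 ms; sum = 0.0232436 ms.
Processing at 3 router(s): 3 × 0.89 ms = 2.67 ms.
End-to-end = 3.46 ms.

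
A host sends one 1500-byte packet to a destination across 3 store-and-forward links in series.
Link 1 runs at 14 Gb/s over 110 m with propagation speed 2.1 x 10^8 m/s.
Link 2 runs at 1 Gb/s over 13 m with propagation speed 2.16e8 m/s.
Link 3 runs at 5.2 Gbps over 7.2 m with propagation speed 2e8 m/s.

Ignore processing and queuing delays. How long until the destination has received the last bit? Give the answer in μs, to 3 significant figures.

15.8 μs

L = 1500 × 8 = 12000 bits.
Transmission delays (L/R per hop): 0.857143, 12, 2.30769 μs; sum = 15.1648 μs.
Propagation delays (d/s per hop): 0.52381, 0.0601852, 0.036 μs; sum = 0.619995 μs.
End-to-end = 15.8 μs.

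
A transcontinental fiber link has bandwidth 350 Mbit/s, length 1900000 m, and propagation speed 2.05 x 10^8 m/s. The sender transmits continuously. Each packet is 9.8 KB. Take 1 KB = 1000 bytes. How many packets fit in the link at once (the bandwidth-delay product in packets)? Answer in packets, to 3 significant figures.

41.4 packets

Propagation delay = 1900000 / 2.05e+08 = 0.00926829 s.
BDP = R × t_prop = 350000000 × 0.00926829 = 3243900 bits.
In packets of 78400 bits: 41.4 packets.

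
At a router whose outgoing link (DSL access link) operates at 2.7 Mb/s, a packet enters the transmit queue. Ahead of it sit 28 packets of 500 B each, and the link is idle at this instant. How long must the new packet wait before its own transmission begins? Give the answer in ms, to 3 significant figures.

Each queued packet: L/R = 4000/2700000 = 1.48148 ms.
28 queued → 41.4815 ms.
Queuing delay = 41.5 ms.

41.5 ms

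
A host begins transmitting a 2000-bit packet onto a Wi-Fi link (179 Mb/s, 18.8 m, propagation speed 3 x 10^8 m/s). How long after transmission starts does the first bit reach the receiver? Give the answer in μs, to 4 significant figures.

First bit experiences only propagation delay: d/s = 18.8/300000000 = 0.06267 μs.

0.06267 μs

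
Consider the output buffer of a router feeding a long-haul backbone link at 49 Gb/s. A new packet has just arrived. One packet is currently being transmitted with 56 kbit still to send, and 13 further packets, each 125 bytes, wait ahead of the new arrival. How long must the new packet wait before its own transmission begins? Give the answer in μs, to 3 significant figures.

1.41 μs

Each queued packet: L/R = 1000/49000000000 = 0.0204082 μs.
13 queued → 0.265306 μs.
Plus remaining 56000 bits of current packet: 1.14286 μs.
Queuing delay = 1.41 μs.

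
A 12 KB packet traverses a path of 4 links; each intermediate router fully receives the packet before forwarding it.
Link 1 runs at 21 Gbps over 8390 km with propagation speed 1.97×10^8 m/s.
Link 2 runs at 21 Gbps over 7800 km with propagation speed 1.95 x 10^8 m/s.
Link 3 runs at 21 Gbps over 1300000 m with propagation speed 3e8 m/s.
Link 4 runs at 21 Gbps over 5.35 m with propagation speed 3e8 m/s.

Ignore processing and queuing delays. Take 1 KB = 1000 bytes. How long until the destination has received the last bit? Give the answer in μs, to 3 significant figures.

L = 96000 bits.
Transmission delay per hop = L/R = 96000/21000000000 = 4.57143 μs; 4 hops → 18.2857 μs.
Propagation delays (d/s per hop): 42588.8, 40000, 4333.33, 0.0178333 μs; sum = 86922.2 μs.
End-to-end = 86900 μs.

86900 μs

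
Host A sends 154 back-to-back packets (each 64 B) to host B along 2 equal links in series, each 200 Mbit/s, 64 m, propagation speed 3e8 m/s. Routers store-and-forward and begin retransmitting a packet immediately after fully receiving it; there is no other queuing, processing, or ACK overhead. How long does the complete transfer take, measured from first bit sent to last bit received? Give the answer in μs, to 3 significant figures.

397 μs

Per-hop transmission t_tx = L/R = 512/200000000 = 2.56 μs.
Per-hop propagation t_prop = 64/300000000 = 0.213333 μs.
Pipeline fill: first packet needs 2·t_tx to clear all hops; remaining 153 packets each add one t_tx.
Total = (2+154-1)·t_tx + 2·t_prop = 155·2.56 + 2·0.213333 = 397 μs.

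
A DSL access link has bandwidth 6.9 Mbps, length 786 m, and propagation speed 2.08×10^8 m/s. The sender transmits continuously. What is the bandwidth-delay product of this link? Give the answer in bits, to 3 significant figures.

Propagation delay = 786 / 208000000 = 3.77885e-06 s.
BDP = R × t_prop = 6900000 × 3.77885e-06 = 26.074 bits.

26.1 bits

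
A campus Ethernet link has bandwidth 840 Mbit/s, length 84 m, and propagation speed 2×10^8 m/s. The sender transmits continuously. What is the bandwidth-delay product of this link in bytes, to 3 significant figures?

44.1 bytes

Propagation delay = 84 / 200000000 = 4.2e-07 s.
BDP = R × t_prop = 840000000 × 4.2e-07 = 352.8 bits.
In bytes: 352.8/8 = 44.1 bytes.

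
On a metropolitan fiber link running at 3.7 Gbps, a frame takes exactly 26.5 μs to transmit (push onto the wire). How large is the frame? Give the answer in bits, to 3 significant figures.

L = R × t_tx = 3700000000 b/s × 2.65e-05 s = 98050 bits.

98100 bits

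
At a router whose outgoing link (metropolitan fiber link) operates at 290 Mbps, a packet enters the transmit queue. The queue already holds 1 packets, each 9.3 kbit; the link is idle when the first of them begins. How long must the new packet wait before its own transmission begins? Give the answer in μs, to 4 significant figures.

32.07 μs

Each queued packet: L/R = 9300/290000000 = 32.069 μs.
1 queued → 32.069 μs.
Queuing delay = 32.07 μs.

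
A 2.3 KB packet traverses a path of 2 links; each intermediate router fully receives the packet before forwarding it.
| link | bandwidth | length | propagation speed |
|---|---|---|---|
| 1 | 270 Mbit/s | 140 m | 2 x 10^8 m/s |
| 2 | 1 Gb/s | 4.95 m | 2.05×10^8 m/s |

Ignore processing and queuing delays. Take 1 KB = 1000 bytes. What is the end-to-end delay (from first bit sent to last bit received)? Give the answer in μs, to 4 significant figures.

L = 18400 bits.
Transmission delays (L/R per hop): 68.1481, 18.4 μs; sum = 86.5481 μs.
Propagation delays (d/s per hop): 0.7, 0.0241463 μs; sum = 0.724146 μs.
End-to-end = 87.27 μs.

87.27 μs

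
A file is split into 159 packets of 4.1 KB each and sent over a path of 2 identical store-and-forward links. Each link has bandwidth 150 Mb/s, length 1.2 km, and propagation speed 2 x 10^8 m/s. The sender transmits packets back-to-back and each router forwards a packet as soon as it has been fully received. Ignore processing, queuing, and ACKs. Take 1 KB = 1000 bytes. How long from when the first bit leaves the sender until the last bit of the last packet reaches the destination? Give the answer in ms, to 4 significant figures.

Per-hop transmission t_tx = L/R = 32800/150000000 = 0.218667 ms.
Per-hop propagation t_prop = 1200/200000000 = 0.006 ms.
Pipeline fill: first packet needs 2·t_tx to clear all hops; remaining 158 packets each add one t_tx.
Total = (2+159-1)·t_tx + 2·t_prop = 160·0.218667 + 2·0.006 = 35.00 ms.

35.00 ms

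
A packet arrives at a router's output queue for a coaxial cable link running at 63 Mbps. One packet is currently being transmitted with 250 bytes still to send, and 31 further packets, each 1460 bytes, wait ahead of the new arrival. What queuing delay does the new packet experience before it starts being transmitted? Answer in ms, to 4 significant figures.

5.779 ms

Each queued packet: L/R = 11680/63000000 = 0.185397 ms.
31 queued → 5.7473 ms.
Plus remaining 2000 bits of current packet: 0.031746 ms.
Queuing delay = 5.779 ms.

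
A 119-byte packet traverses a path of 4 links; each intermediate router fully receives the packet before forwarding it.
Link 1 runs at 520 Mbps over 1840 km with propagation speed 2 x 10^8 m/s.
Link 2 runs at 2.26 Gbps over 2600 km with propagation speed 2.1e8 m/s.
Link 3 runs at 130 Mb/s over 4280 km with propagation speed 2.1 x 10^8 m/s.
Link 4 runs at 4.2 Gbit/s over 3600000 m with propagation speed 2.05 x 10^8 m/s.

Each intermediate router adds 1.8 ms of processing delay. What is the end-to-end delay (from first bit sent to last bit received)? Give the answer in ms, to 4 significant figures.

64.93 ms

L = 119 × 8 = 952 bits.
Transmission delays (L/R per hop): 0.00183077, 0.000421239, 0.00732308, 0.000226667 ms; sum = 0.00980175 ms.
Propagation delays (d/s per hop): 9.2, 12.381, 20.381, 17.561 ms; sum = 59.5229 ms.
Processing at 3 router(s): 3 × 1.8 ms = 5.4 ms.
End-to-end = 64.93 ms.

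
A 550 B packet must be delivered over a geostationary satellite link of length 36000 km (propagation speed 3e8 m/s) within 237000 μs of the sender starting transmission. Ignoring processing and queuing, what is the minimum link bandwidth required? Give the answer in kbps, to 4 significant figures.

L = 4400 bits.
Propagation delay = 36000000 / 300000000 = 120000 μs.
Transmission budget = 237000 − 120000 = 117000 μs.
R ≥ L / t_tx = 4400 bits / 0.117 s = 37.61 kbps.

37.61 kbps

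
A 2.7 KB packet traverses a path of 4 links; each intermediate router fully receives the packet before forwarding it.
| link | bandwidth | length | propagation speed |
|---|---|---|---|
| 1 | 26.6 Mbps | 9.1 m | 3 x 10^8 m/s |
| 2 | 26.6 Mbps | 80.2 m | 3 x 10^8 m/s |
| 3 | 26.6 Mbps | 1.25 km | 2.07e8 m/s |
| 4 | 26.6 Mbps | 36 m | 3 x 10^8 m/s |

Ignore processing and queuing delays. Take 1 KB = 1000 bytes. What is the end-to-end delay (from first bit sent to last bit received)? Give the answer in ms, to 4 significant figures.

3.255 ms

L = 21600 bits.
Transmission delay per hop = L/R = 21600/26600000 = 0.81203 ms; 4 hops → 3.24812 ms.
Propagation delays (d/s per hop): 3.03333e-05, 0.000267333, 0.00603865, 0.00012 ms; sum = 0.00645631 ms.
End-to-end = 3.255 ms.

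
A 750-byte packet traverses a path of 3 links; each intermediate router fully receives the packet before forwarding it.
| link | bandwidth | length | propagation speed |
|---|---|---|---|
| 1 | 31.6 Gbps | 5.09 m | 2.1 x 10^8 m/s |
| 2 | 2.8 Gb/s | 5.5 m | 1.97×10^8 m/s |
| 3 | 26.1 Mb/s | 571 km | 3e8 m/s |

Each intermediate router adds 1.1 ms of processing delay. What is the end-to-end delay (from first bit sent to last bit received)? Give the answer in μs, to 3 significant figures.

L = 750 × 8 = 6000 bits.
Transmission delays (L/R per hop): 0.189873, 2.14286, 229.885 μs; sum = 232.218 μs.
Propagation delays (d/s per hop): 0.0242381, 0.0279188, 1903.33 μs; sum = 1903.39 μs.
Processing at 2 router(s): 2 × 1.1 ms = 2200 μs.
End-to-end = 4340 μs.

4340 μs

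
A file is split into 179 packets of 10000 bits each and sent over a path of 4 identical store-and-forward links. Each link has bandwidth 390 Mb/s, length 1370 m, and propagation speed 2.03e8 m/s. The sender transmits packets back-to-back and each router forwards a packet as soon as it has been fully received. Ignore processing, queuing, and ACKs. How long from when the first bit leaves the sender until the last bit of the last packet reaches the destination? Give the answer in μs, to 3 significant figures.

4690 μs

Per-hop transmission t_tx = L/R = 10000/390000000 = 25.641 μs.
Per-hop propagation t_prop = 1370/2.03e+08 = 6.74877 μs.
Pipeline fill: first packet needs 4·t_tx to clear all hops; remaining 178 packets each add one t_tx.
Total = (4+179-1)·t_tx + 4·t_prop = 182·25.641 + 4·6.74877 = 4690 μs.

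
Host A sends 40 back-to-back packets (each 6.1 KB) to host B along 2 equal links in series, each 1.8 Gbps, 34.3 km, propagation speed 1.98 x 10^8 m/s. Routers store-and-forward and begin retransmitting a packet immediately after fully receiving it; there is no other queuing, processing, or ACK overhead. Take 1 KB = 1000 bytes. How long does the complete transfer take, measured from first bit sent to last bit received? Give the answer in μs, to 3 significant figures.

Per-hop transmission t_tx = L/R = 48800/1800000000 = 27.1111 μs.
Per-hop propagation t_prop = 34300/198000000 = 173.232 μs.
Pipeline fill: first packet needs 2·t_tx to clear all hops; remaining 39 packets each add one t_tx.
Total = (2+40-1)·t_tx + 2·t_prop = 41·27.1111 + 2·173.232 = 1460 μs.

1460 μs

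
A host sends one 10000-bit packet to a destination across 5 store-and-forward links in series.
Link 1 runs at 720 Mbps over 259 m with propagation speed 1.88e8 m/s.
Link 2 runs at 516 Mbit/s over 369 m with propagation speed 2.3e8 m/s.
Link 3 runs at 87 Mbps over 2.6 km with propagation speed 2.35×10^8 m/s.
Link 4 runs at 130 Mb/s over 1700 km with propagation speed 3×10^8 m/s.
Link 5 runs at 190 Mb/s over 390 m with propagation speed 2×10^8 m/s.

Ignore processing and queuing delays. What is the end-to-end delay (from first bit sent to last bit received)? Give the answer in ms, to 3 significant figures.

5.96 ms

Transmission delays (L/R per hop): 0.0138889, 0.0193798, 0.114943, 0.0769231, 0.0526316 ms; sum = 0.277766 ms.
Propagation delays (d/s per hop): 0.00137766, 0.00160435, 0.0110638, 5.66667, 0.00195 ms; sum = 5.68266 ms.
End-to-end = 5.96 ms.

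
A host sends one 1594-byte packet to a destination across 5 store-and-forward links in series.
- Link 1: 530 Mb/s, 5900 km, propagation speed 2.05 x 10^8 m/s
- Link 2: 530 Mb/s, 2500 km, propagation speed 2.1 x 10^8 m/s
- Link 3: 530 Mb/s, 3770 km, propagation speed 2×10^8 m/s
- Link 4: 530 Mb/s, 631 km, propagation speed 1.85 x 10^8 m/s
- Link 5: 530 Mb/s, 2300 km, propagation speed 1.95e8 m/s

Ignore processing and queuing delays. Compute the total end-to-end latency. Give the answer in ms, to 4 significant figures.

L = 1594 × 8 = 12752 bits.
Transmission delay per hop = L/R = 12752/530000000 = 0.0240604 ms; 5 hops → 0.120302 ms.
Propagation delays (d/s per hop): 28.7805, 11.9048, 18.85, 3.41081, 11.7949 ms; sum = 74.7409 ms.
End-to-end = 74.86 ms.

74.86 ms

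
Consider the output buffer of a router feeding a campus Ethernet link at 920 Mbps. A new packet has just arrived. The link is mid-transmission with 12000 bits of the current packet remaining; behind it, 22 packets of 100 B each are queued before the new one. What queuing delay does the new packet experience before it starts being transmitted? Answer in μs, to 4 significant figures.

32.17 μs

Each queued packet: L/R = 800/920000000 = 0.869565 μs.
22 queued → 19.1304 μs.
Plus remaining 12000 bits of current packet: 13.0435 μs.
Queuing delay = 32.17 μs.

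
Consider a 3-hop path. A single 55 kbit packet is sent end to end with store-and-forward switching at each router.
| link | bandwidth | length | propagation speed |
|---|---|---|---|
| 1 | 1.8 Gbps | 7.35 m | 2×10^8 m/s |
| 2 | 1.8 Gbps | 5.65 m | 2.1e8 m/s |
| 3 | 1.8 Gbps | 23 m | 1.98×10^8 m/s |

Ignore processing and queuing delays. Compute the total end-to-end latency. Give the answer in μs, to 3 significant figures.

L = 55000 bits.
Transmission delay per hop = L/R = 55000/1800000000 = 30.5556 μs; 3 hops → 91.6667 μs.
Propagation delays (d/s per hop): 0.03675, 0.0269048, 0.116162 μs; sum = 0.179816 μs.
End-to-end = 91.8 μs.

91.8 μs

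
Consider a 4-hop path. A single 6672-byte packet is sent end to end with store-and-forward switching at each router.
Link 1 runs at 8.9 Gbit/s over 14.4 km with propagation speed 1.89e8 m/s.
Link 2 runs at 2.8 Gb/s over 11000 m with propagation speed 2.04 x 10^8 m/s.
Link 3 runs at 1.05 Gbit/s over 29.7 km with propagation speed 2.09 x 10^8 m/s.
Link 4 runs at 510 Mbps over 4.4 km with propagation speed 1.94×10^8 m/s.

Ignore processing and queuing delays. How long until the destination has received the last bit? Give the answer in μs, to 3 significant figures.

L = 6672 × 8 = 53376 bits.
Transmission delays (L/R per hop): 5.9973, 19.0629, 50.8343, 104.659 μs; sum = 180.553 μs.
Propagation delays (d/s per hop): 76.1905, 53.9216, 142.105, 22.6804 μs; sum = 294.898 μs.
End-to-end = 475 μs.

475 μs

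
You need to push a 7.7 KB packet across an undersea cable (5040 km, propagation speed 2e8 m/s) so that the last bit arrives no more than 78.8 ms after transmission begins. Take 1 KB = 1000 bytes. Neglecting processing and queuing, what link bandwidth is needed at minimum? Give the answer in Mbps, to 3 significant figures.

1.15 Mbps

L = 61600 bits.
Propagation delay = 5040000 / 200000000 = 25.2 ms.
Transmission budget = 78.8 − 25.2 = 53.6 ms.
R ≥ L / t_tx = 61600 bits / 0.0536 s = 1.15 Mbps.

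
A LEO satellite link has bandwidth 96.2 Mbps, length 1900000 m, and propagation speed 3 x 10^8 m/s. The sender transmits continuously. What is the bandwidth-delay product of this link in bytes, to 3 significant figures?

76200 bytes

Propagation delay = 1900000 / 300000000 = 0.00633333 s.
BDP = R × t_prop = 96200000 × 0.00633333 = 609267 bits.
In bytes: 609267/8 = 76200 bytes.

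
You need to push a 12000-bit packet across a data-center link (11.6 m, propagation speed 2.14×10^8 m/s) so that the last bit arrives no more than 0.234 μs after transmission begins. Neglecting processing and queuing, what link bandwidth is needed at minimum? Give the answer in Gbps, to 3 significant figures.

66.7 Gbps

Propagation delay = 11.6 / 214000000 = 0.0542056 μs.
Transmission budget = 0.234 − 0.0542056 = 0.179794 μs.
R ≥ L / t_tx = 12000 bits / 1.79794e-07 s = 66.7 Gbps.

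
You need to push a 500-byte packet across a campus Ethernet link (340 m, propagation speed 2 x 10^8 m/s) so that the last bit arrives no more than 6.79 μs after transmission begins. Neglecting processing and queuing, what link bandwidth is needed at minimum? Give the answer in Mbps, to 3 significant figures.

786 Mbps

L = 4000 bits.
Propagation delay = 340 / 200000000 = 1.7 μs.
Transmission budget = 6.79 − 1.7 = 5.09 μs.
R ≥ L / t_tx = 4000 bits / 5.09e-06 s = 786 Mbps.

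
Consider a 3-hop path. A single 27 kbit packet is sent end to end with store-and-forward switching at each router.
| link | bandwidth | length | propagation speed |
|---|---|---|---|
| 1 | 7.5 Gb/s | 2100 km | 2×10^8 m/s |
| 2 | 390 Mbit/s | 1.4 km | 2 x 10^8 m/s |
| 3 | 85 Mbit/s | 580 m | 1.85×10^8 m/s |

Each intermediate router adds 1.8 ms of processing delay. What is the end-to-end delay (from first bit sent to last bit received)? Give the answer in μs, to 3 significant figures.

14500 μs

L = 27000 bits.
Transmission delays (L/R per hop): 3.6, 69.2308, 317.647 μs; sum = 390.478 μs.
Propagation delays (d/s per hop): 10500, 7, 3.13514 μs; sum = 10510.1 μs.
Processing at 2 router(s): 2 × 1.8 ms = 3600 μs.
End-to-end = 14500 μs.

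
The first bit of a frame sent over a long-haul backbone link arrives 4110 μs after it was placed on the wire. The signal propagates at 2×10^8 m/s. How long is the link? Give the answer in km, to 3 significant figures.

822 km

d = s × t_prop = 200000000 × 0.00411 = 822 km.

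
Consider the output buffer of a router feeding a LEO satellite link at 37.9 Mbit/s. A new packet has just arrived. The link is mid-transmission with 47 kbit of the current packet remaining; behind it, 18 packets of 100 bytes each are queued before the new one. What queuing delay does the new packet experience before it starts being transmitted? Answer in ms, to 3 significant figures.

Each queued packet: L/R = 800/37900000 = 0.0211082 ms.
18 queued → 0.379947 ms.
Plus remaining 47000 bits of current packet: 1.24011 ms.
Queuing delay = 1.62 ms.

1.62 ms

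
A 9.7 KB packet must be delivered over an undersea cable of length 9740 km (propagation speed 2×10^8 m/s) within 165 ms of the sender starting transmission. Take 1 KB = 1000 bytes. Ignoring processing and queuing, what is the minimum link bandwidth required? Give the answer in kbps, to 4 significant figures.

L = 77600 bits.
Propagation delay = 9740000 / 200000000 = 48.7 ms.
Transmission budget = 165 − 48.7 = 116.3 ms.
R ≥ L / t_tx = 77600 bits / 0.1163 s = 667.2 kbps.

667.2 kbps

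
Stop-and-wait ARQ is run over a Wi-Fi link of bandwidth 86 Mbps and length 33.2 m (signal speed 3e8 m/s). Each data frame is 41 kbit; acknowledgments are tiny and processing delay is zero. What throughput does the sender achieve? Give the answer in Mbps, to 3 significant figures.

t_tx = L/R = 41000/86000000 = 0.000476744 s.
t_prop = 33.2/300000000 = 1.10667e-07 s; RTT = 2.21333e-07 s.
Cycle = t_tx + RTT = 0.000476966 s.
Throughput = L / cycle = 41000 / 0.000476966 = 86.0 Mbps.

86.0 Mbps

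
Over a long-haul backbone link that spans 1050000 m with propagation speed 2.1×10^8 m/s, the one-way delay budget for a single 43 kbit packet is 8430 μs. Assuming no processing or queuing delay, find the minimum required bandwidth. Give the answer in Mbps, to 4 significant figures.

Propagation delay = 1050000 / 210000000 = 5000 μs.
Transmission budget = 8430 − 5000 = 3430 μs.
R ≥ L / t_tx = 43000 bits / 0.00343 s = 12.54 Mbps.

12.54 Mbps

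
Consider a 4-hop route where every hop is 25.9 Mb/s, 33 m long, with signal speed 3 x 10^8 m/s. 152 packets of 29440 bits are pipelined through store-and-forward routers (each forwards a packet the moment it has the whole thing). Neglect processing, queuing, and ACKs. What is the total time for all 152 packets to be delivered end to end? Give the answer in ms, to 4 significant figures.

Per-hop transmission t_tx = L/R = 29440/25900000 = 1.13668 ms.
Per-hop propagation t_prop = 33/300000000 = 0.00011 ms.
Pipeline fill: first packet needs 4·t_tx to clear all hops; remaining 151 packets each add one t_tx.
Total = (4+152-1)·t_tx + 4·t_prop = 155·1.13668 + 4·0.00011 = 176.2 ms.

176.2 ms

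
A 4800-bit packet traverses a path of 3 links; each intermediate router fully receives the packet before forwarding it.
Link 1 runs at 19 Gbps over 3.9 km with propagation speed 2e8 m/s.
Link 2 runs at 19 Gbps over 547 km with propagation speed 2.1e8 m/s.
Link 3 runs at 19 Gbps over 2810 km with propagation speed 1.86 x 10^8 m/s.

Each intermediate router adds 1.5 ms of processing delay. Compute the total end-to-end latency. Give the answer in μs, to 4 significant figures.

20730 μs

Transmission delay per hop = L/R = 4800/19000000000 = 0.252632 μs; 3 hops → 0.757895 μs.
Propagation delays (d/s per hop): 19.5, 2604.76, 15107.5 μs; sum = 17731.8 μs.
Processing at 2 router(s): 2 × 1.5 ms = 3000 μs.
End-to-end = 20730 μs.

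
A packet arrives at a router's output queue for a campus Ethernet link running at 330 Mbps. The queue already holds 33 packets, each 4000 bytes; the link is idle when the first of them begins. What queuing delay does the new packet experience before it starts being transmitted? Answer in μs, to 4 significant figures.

3200 μs

Each queued packet: L/R = 32000/330000000 = 96.9697 μs.
33 queued → 3200 μs.
Queuing delay = 3200 μs.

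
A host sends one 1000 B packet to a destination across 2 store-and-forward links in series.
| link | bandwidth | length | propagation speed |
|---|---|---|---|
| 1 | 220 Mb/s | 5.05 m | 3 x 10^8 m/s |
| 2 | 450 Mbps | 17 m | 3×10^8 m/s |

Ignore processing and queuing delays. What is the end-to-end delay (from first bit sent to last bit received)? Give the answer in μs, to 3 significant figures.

L = 1000 × 8 = 8000 bits.
Transmission delays (L/R per hop): 36.3636, 17.7778 μs; sum = 54.1414 μs.
Propagation delays (d/s per hop): 0.0168333, 0.0566667 μs; sum = 0.0735 μs.
End-to-end = 54.2 μs.

54.2 μs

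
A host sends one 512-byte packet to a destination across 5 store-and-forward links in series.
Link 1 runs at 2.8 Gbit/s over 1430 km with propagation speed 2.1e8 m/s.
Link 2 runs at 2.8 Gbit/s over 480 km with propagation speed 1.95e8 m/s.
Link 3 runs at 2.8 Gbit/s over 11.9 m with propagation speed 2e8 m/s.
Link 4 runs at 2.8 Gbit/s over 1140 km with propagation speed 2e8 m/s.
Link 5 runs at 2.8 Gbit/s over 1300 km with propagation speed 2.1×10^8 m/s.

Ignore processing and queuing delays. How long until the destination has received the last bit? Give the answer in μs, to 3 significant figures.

21200 μs

L = 512 × 8 = 4096 bits.
Transmission delay per hop = L/R = 4096/2800000000 = 1.46286 μs; 5 hops → 7.31429 μs.
Propagation delays (d/s per hop): 6809.52, 2461.54, 0.0595, 5700, 6190.48 μs; sum = 21161.6 μs.
End-to-end = 21200 μs.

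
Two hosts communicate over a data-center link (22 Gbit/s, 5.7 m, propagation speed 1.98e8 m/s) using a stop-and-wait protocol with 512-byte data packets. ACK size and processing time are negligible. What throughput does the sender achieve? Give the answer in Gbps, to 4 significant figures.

16.80 Gbps

t_tx = L/R = 4096/22000000000 = 1.86182e-07 s.
t_prop = 5.7/198000000 = 2.87879e-08 s; RTT = 5.75758e-08 s.
Cycle = t_tx + RTT = 2.43758e-07 s.
Throughput = L / cycle = 4096 / 2.43758e-07 = 16.80 Gbps.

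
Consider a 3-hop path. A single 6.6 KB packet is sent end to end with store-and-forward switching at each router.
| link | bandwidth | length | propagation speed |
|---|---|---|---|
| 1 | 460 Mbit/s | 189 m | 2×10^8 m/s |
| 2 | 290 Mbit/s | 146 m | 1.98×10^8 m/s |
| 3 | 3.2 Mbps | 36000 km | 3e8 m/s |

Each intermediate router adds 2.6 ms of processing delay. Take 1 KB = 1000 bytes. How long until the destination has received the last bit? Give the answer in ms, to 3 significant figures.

142 ms

L = 52800 bits.
Transmission delays (L/R per hop): 0.114783, 0.182069, 16.5 ms; sum = 16.7969 ms.
Propagation delays (d/s per hop): 0.000945, 0.000737374, 120 ms; sum = 120.002 ms.
Processing at 2 router(s): 2 × 2.6 ms = 5.2 ms.
End-to-end = 142 ms.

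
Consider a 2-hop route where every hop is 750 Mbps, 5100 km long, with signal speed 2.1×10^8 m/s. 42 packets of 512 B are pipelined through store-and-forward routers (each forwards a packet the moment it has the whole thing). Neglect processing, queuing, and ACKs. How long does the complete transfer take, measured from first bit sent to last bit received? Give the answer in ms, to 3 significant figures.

Per-hop transmission t_tx = L/R = 4096/750000000 = 0.00546133 ms.
Per-hop propagation t_prop = 5100000/210000000 = 24.2857 ms.
Pipeline fill: first packet needs 2·t_tx to clear all hops; remaining 41 packets each add one t_tx.
Total = (2+42-1)·t_tx + 2·t_prop = 43·0.00546133 + 2·24.2857 = 48.8 ms.

48.8 ms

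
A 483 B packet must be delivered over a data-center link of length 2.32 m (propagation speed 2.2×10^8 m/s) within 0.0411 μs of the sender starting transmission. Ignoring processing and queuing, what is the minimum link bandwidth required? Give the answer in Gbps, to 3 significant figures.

126 Gbps

L = 3864 bits.
Propagation delay = 2.32 / 2.2e+08 = 0.0105455 μs.
Transmission budget = 0.0411 − 0.0105455 = 0.0305545 μs.
R ≥ L / t_tx = 3864 bits / 3.05545e-08 s = 126 Gbps.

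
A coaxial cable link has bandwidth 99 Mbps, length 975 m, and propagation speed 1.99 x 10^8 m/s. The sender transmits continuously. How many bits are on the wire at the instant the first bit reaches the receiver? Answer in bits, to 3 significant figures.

Propagation delay = 975 / 199000000 = 4.8995e-06 s.
BDP = R × t_prop = 99000000 × 4.8995e-06 = 485.05 bits.

485 bits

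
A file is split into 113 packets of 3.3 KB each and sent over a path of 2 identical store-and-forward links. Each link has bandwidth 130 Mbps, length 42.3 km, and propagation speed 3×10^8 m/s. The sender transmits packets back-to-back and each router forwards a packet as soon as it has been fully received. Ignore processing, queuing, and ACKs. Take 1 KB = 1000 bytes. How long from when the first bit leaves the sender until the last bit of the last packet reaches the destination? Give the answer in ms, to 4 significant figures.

23.43 ms

Per-hop transmission t_tx = L/R = 26400/130000000 = 0.203077 ms.
Per-hop propagation t_prop = 42300/300000000 = 0.141 ms.
Pipeline fill: first packet needs 2·t_tx to clear all hops; remaining 112 packets each add one t_tx.
Total = (2+113-1)·t_tx + 2·t_prop = 114·0.203077 + 2·0.141 = 23.43 ms.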